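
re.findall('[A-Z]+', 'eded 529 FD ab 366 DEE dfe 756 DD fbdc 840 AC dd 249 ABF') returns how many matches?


Pattern '[A-Z]+' finds one or more uppercase letters.
Text: 'eded 529 FD ab 366 DEE dfe 756 DD fbdc 840 AC dd 249 ABF'
Scanning for matches:
  Match 1: 'FD'
  Match 2: 'DEE'
  Match 3: 'DD'
  Match 4: 'AC'
  Match 5: 'ABF'
Total matches: 5

5


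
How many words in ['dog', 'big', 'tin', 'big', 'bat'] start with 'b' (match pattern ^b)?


Pattern ^b anchors to start of word. Check which words begin with 'b':
  'dog' -> no
  'big' -> MATCH (starts with 'b')
  'tin' -> no
  'big' -> MATCH (starts with 'b')
  'bat' -> MATCH (starts with 'b')
Matching words: ['big', 'big', 'bat']
Count: 3

3


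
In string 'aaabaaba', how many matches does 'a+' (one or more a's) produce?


Pattern 'a+' matches one or more consecutive a's.
String: 'aaabaaba'
Scanning for runs of a:
  Match 1: 'aaa' (length 3)
  Match 2: 'aa' (length 2)
  Match 3: 'a' (length 1)
Total matches: 3

3


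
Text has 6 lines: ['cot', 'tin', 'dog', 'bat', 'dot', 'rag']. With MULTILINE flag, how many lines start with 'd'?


With MULTILINE flag, ^ matches the start of each line.
Lines: ['cot', 'tin', 'dog', 'bat', 'dot', 'rag']
Checking which lines start with 'd':
  Line 1: 'cot' -> no
  Line 2: 'tin' -> no
  Line 3: 'dog' -> MATCH
  Line 4: 'bat' -> no
  Line 5: 'dot' -> MATCH
  Line 6: 'rag' -> no
Matching lines: ['dog', 'dot']
Count: 2

2


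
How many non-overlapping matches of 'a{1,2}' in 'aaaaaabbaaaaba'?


Pattern 'a{1,2}' matches between 1 and 2 consecutive a's (greedy).
String: 'aaaaaabbaaaaba'
Finding runs of a's and applying greedy matching:
  Run at pos 0: 'aaaaaa' (length 6)
  Run at pos 8: 'aaaa' (length 4)
  Run at pos 13: 'a' (length 1)
Matches: ['aa', 'aa', 'aa', 'aa', 'aa', 'a']
Count: 6

6


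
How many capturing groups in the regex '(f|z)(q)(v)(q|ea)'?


To count capturing groups, count each '(' that starts a group.
Pattern: '(f|z)(q)(v)(q|ea)'
Walking through the pattern:
  Position 0: '(' -> group #1
  Position 5: '(' -> group #2
  Position 8: '(' -> group #3
  Position 11: '(' -> group #4
Total capturing groups: 4

4


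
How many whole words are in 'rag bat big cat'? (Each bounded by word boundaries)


Word boundaries (\b) mark the start/end of each word.
Text: 'rag bat big cat'
Splitting by whitespace:
  Word 1: 'rag'
  Word 2: 'bat'
  Word 3: 'big'
  Word 4: 'cat'
Total whole words: 4

4


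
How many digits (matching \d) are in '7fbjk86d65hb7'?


\d matches any digit 0-9.
Scanning '7fbjk86d65hb7':
  pos 0: '7' -> DIGIT
  pos 5: '8' -> DIGIT
  pos 6: '6' -> DIGIT
  pos 8: '6' -> DIGIT
  pos 9: '5' -> DIGIT
  pos 12: '7' -> DIGIT
Digits found: ['7', '8', '6', '6', '5', '7']
Total: 6

6


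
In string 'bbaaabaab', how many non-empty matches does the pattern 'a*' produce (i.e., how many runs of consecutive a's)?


Pattern 'a*' matches zero or more a's. We want non-empty runs of consecutive a's.
String: 'bbaaabaab'
Walking through the string to find runs of a's:
  Run 1: positions 2-4 -> 'aaa'
  Run 2: positions 6-7 -> 'aa'
Non-empty runs found: ['aaa', 'aa']
Count: 2

2


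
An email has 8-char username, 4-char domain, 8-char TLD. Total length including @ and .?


An email address has format: username@domain.tld
Username length: 8
'@' character: 1
Domain length: 4
'.' character: 1
TLD length: 8
Total = 8 + 1 + 4 + 1 + 8 = 22

22


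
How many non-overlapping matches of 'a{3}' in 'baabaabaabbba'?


Pattern 'a{3}' matches exactly 3 consecutive a's (greedy, non-overlapping).
String: 'baabaabaabbba'
Scanning for runs of a's:
  Run at pos 1: 'aa' (length 2) -> 0 match(es)
  Run at pos 4: 'aa' (length 2) -> 0 match(es)
  Run at pos 7: 'aa' (length 2) -> 0 match(es)
  Run at pos 12: 'a' (length 1) -> 0 match(es)
Matches found: []
Total: 0

0


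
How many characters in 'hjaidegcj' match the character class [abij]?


Character class [abij] matches any of: {a, b, i, j}
Scanning string 'hjaidegcj' character by character:
  pos 0: 'h' -> no
  pos 1: 'j' -> MATCH
  pos 2: 'a' -> MATCH
  pos 3: 'i' -> MATCH
  pos 4: 'd' -> no
  pos 5: 'e' -> no
  pos 6: 'g' -> no
  pos 7: 'c' -> no
  pos 8: 'j' -> MATCH
Total matches: 4

4


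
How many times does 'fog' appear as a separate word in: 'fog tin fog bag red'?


Scanning each word for exact match 'fog':
  Word 1: 'fog' -> MATCH
  Word 2: 'tin' -> no
  Word 3: 'fog' -> MATCH
  Word 4: 'bag' -> no
  Word 5: 'red' -> no
Total matches: 2

2


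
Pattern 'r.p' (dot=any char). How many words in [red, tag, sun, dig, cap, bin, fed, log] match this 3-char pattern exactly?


Pattern 'r.p' means: starts with 'r', any single char, ends with 'p'.
Checking each word (must be exactly 3 chars):
  'red' (len=3): no
  'tag' (len=3): no
  'sun' (len=3): no
  'dig' (len=3): no
  'cap' (len=3): no
  'bin' (len=3): no
  'fed' (len=3): no
  'log' (len=3): no
Matching words: []
Total: 0

0


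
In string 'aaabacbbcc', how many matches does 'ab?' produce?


Pattern 'ab?' matches 'a' optionally followed by 'b'.
String: 'aaabacbbcc'
Scanning left to right for 'a' then checking next char:
  Match 1: 'a' (a not followed by b)
  Match 2: 'a' (a not followed by b)
  Match 3: 'ab' (a followed by b)
  Match 4: 'a' (a not followed by b)
Total matches: 4

4


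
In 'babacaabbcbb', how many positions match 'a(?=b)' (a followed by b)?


Lookahead 'a(?=b)' matches 'a' only when followed by 'b'.
String: 'babacaabbcbb'
Checking each position where char is 'a':
  pos 1: 'a' -> MATCH (next='b')
  pos 3: 'a' -> no (next='c')
  pos 5: 'a' -> no (next='a')
  pos 6: 'a' -> MATCH (next='b')
Matching positions: [1, 6]
Count: 2

2


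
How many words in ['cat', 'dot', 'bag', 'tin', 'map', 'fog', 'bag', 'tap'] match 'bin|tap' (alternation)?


Alternation 'bin|tap' matches either 'bin' or 'tap'.
Checking each word:
  'cat' -> no
  'dot' -> no
  'bag' -> no
  'tin' -> no
  'map' -> no
  'fog' -> no
  'bag' -> no
  'tap' -> MATCH
Matches: ['tap']
Count: 1

1


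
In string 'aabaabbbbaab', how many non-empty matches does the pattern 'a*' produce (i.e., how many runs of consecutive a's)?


Pattern 'a*' matches zero or more a's. We want non-empty runs of consecutive a's.
String: 'aabaabbbbaab'
Walking through the string to find runs of a's:
  Run 1: positions 0-1 -> 'aa'
  Run 2: positions 3-4 -> 'aa'
  Run 3: positions 9-10 -> 'aa'
Non-empty runs found: ['aa', 'aa', 'aa']
Count: 3

3


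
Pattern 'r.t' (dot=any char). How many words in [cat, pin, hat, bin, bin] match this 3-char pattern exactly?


Pattern 'r.t' means: starts with 'r', any single char, ends with 't'.
Checking each word (must be exactly 3 chars):
  'cat' (len=3): no
  'pin' (len=3): no
  'hat' (len=3): no
  'bin' (len=3): no
  'bin' (len=3): no
Matching words: []
Total: 0

0


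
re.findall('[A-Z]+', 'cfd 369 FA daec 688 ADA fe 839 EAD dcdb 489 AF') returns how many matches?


Pattern '[A-Z]+' finds one or more uppercase letters.
Text: 'cfd 369 FA daec 688 ADA fe 839 EAD dcdb 489 AF'
Scanning for matches:
  Match 1: 'FA'
  Match 2: 'ADA'
  Match 3: 'EAD'
  Match 4: 'AF'
Total matches: 4

4


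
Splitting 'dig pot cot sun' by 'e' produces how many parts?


Splitting by 'e' breaks the string at each occurrence of the separator.
Text: 'dig pot cot sun'
Parts after split:
  Part 1: 'dig pot cot sun'
Total parts: 1

1


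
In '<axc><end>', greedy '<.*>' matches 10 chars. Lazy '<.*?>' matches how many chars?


Greedy '<.*>' tries to match as MUCH as possible.
Lazy '<.*?>' tries to match as LITTLE as possible.

String: '<axc><end>'
Greedy '<.*>' starts at first '<' and extends to the LAST '>': '<axc><end>' (10 chars)
Lazy '<.*?>' starts at first '<' and stops at the FIRST '>': '<axc>' (5 chars)

5


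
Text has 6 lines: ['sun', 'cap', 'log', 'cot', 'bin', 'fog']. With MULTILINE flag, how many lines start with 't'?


With MULTILINE flag, ^ matches the start of each line.
Lines: ['sun', 'cap', 'log', 'cot', 'bin', 'fog']
Checking which lines start with 't':
  Line 1: 'sun' -> no
  Line 2: 'cap' -> no
  Line 3: 'log' -> no
  Line 4: 'cot' -> no
  Line 5: 'bin' -> no
  Line 6: 'fog' -> no
Matching lines: []
Count: 0

0


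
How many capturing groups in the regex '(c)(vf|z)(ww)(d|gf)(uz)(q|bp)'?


To count capturing groups, count each '(' that starts a group.
Pattern: '(c)(vf|z)(ww)(d|gf)(uz)(q|bp)'
Walking through the pattern:
  Position 0: '(' -> group #1
  Position 3: '(' -> group #2
  Position 9: '(' -> group #3
  Position 13: '(' -> group #4
  Position 19: '(' -> group #5
  Position 23: '(' -> group #6
Total capturing groups: 6

6


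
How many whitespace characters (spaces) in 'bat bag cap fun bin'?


\s matches whitespace characters (spaces, tabs, etc.).
Text: 'bat bag cap fun bin'
This text has 5 words separated by spaces.
Number of spaces = number of words - 1 = 5 - 1 = 4

4


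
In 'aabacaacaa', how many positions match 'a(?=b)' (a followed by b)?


Lookahead 'a(?=b)' matches 'a' only when followed by 'b'.
String: 'aabacaacaa'
Checking each position where char is 'a':
  pos 0: 'a' -> no (next='a')
  pos 1: 'a' -> MATCH (next='b')
  pos 3: 'a' -> no (next='c')
  pos 5: 'a' -> no (next='a')
  pos 6: 'a' -> no (next='c')
  pos 8: 'a' -> no (next='a')
Matching positions: [1]
Count: 1

1


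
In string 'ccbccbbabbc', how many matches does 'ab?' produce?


Pattern 'ab?' matches 'a' optionally followed by 'b'.
String: 'ccbccbbabbc'
Scanning left to right for 'a' then checking next char:
  Match 1: 'ab' (a followed by b)
Total matches: 1

1


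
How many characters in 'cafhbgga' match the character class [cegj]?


Character class [cegj] matches any of: {c, e, g, j}
Scanning string 'cafhbgga' character by character:
  pos 0: 'c' -> MATCH
  pos 1: 'a' -> no
  pos 2: 'f' -> no
  pos 3: 'h' -> no
  pos 4: 'b' -> no
  pos 5: 'g' -> MATCH
  pos 6: 'g' -> MATCH
  pos 7: 'a' -> no
Total matches: 3

3


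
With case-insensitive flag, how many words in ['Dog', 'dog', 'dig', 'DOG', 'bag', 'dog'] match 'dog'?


Case-insensitive matching: compare each word's lowercase form to 'dog'.
  'Dog' -> lower='dog' -> MATCH
  'dog' -> lower='dog' -> MATCH
  'dig' -> lower='dig' -> no
  'DOG' -> lower='dog' -> MATCH
  'bag' -> lower='bag' -> no
  'dog' -> lower='dog' -> MATCH
Matches: ['Dog', 'dog', 'DOG', 'dog']
Count: 4

4


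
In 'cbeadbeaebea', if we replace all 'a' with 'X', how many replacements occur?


re.sub('a', 'X', text) replaces every occurrence of 'a' with 'X'.
Text: 'cbeadbeaebea'
Scanning for 'a':
  pos 3: 'a' -> replacement #1
  pos 7: 'a' -> replacement #2
  pos 11: 'a' -> replacement #3
Total replacements: 3

3


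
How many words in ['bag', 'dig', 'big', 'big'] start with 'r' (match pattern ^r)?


Pattern ^r anchors to start of word. Check which words begin with 'r':
  'bag' -> no
  'dig' -> no
  'big' -> no
  'big' -> no
Matching words: []
Count: 0

0


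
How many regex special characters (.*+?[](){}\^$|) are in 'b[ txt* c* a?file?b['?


Regex special characters are: . * + ? [ ] ( ) { } \ ^ $ |
Scanning 'b[ txt* c* a?file?b[':
  pos 1: '[' -> SPECIAL
  pos 6: '*' -> SPECIAL
  pos 9: '*' -> SPECIAL
  pos 12: '?' -> SPECIAL
  pos 17: '?' -> SPECIAL
  pos 19: '[' -> SPECIAL
Special chars found: ['[', '*', '*', '?', '?', '[']
Total: 6

6


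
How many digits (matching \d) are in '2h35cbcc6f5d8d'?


\d matches any digit 0-9.
Scanning '2h35cbcc6f5d8d':
  pos 0: '2' -> DIGIT
  pos 2: '3' -> DIGIT
  pos 3: '5' -> DIGIT
  pos 8: '6' -> DIGIT
  pos 10: '5' -> DIGIT
  pos 12: '8' -> DIGIT
Digits found: ['2', '3', '5', '6', '5', '8']
Total: 6

6


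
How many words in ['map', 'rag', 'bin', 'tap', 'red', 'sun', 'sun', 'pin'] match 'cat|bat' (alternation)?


Alternation 'cat|bat' matches either 'cat' or 'bat'.
Checking each word:
  'map' -> no
  'rag' -> no
  'bin' -> no
  'tap' -> no
  'red' -> no
  'sun' -> no
  'sun' -> no
  'pin' -> no
Matches: []
Count: 0

0


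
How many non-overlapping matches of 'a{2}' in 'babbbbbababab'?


Pattern 'a{2}' matches exactly 2 consecutive a's (greedy, non-overlapping).
String: 'babbbbbababab'
Scanning for runs of a's:
  Run at pos 1: 'a' (length 1) -> 0 match(es)
  Run at pos 7: 'a' (length 1) -> 0 match(es)
  Run at pos 9: 'a' (length 1) -> 0 match(es)
  Run at pos 11: 'a' (length 1) -> 0 match(es)
Matches found: []
Total: 0

0


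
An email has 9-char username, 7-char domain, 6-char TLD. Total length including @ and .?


An email address has format: username@domain.tld
Username length: 9
'@' character: 1
Domain length: 7
'.' character: 1
TLD length: 6
Total = 9 + 1 + 7 + 1 + 6 = 24

24


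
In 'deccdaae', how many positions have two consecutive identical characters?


Looking for consecutive identical characters in 'deccdaae':
  pos 0-1: 'd' vs 'e' -> different
  pos 1-2: 'e' vs 'c' -> different
  pos 2-3: 'c' vs 'c' -> MATCH ('cc')
  pos 3-4: 'c' vs 'd' -> different
  pos 4-5: 'd' vs 'a' -> different
  pos 5-6: 'a' vs 'a' -> MATCH ('aa')
  pos 6-7: 'a' vs 'e' -> different
Consecutive identical pairs: ['cc', 'aa']
Count: 2

2


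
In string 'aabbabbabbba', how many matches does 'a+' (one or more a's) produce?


Pattern 'a+' matches one or more consecutive a's.
String: 'aabbabbabbba'
Scanning for runs of a:
  Match 1: 'aa' (length 2)
  Match 2: 'a' (length 1)
  Match 3: 'a' (length 1)
  Match 4: 'a' (length 1)
Total matches: 4

4


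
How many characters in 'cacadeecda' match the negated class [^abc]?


Negated class [^abc] matches any char NOT in {a, b, c}
Scanning 'cacadeecda':
  pos 0: 'c' -> no (excluded)
  pos 1: 'a' -> no (excluded)
  pos 2: 'c' -> no (excluded)
  pos 3: 'a' -> no (excluded)
  pos 4: 'd' -> MATCH
  pos 5: 'e' -> MATCH
  pos 6: 'e' -> MATCH
  pos 7: 'c' -> no (excluded)
  pos 8: 'd' -> MATCH
  pos 9: 'a' -> no (excluded)
Total matches: 4

4


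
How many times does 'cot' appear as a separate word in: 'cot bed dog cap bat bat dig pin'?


Scanning each word for exact match 'cot':
  Word 1: 'cot' -> MATCH
  Word 2: 'bed' -> no
  Word 3: 'dog' -> no
  Word 4: 'cap' -> no
  Word 5: 'bat' -> no
  Word 6: 'bat' -> no
  Word 7: 'dig' -> no
  Word 8: 'pin' -> no
Total matches: 1

1


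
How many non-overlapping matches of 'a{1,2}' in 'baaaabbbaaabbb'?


Pattern 'a{1,2}' matches between 1 and 2 consecutive a's (greedy).
String: 'baaaabbbaaabbb'
Finding runs of a's and applying greedy matching:
  Run at pos 1: 'aaaa' (length 4)
  Run at pos 8: 'aaa' (length 3)
Matches: ['aa', 'aa', 'aa', 'a']
Count: 4

4


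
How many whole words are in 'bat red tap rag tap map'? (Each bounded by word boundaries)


Word boundaries (\b) mark the start/end of each word.
Text: 'bat red tap rag tap map'
Splitting by whitespace:
  Word 1: 'bat'
  Word 2: 'red'
  Word 3: 'tap'
  Word 4: 'rag'
  Word 5: 'tap'
  Word 6: 'map'
Total whole words: 6

6


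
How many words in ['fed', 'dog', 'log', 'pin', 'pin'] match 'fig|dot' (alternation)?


Alternation 'fig|dot' matches either 'fig' or 'dot'.
Checking each word:
  'fed' -> no
  'dog' -> no
  'log' -> no
  'pin' -> no
  'pin' -> no
Matches: []
Count: 0

0


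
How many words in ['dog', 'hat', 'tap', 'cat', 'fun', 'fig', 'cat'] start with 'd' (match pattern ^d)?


Pattern ^d anchors to start of word. Check which words begin with 'd':
  'dog' -> MATCH (starts with 'd')
  'hat' -> no
  'tap' -> no
  'cat' -> no
  'fun' -> no
  'fig' -> no
  'cat' -> no
Matching words: ['dog']
Count: 1

1


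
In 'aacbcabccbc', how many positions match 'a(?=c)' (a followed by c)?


Lookahead 'a(?=c)' matches 'a' only when followed by 'c'.
String: 'aacbcabccbc'
Checking each position where char is 'a':
  pos 0: 'a' -> no (next='a')
  pos 1: 'a' -> MATCH (next='c')
  pos 5: 'a' -> no (next='b')
Matching positions: [1]
Count: 1

1


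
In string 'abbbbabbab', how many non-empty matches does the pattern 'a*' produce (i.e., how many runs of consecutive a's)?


Pattern 'a*' matches zero or more a's. We want non-empty runs of consecutive a's.
String: 'abbbbabbab'
Walking through the string to find runs of a's:
  Run 1: positions 0-0 -> 'a'
  Run 2: positions 5-5 -> 'a'
  Run 3: positions 8-8 -> 'a'
Non-empty runs found: ['a', 'a', 'a']
Count: 3

3


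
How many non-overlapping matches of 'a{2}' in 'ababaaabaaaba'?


Pattern 'a{2}' matches exactly 2 consecutive a's (greedy, non-overlapping).
String: 'ababaaabaaaba'
Scanning for runs of a's:
  Run at pos 0: 'a' (length 1) -> 0 match(es)
  Run at pos 2: 'a' (length 1) -> 0 match(es)
  Run at pos 4: 'aaa' (length 3) -> 1 match(es)
  Run at pos 8: 'aaa' (length 3) -> 1 match(es)
  Run at pos 12: 'a' (length 1) -> 0 match(es)
Matches found: ['aa', 'aa']
Total: 2

2


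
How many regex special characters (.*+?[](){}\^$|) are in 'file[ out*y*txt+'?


Regex special characters are: . * + ? [ ] ( ) { } \ ^ $ |
Scanning 'file[ out*y*txt+':
  pos 4: '[' -> SPECIAL
  pos 9: '*' -> SPECIAL
  pos 11: '*' -> SPECIAL
  pos 15: '+' -> SPECIAL
Special chars found: ['[', '*', '*', '+']
Total: 4

4


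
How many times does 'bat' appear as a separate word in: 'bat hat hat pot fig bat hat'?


Scanning each word for exact match 'bat':
  Word 1: 'bat' -> MATCH
  Word 2: 'hat' -> no
  Word 3: 'hat' -> no
  Word 4: 'pot' -> no
  Word 5: 'fig' -> no
  Word 6: 'bat' -> MATCH
  Word 7: 'hat' -> no
Total matches: 2

2


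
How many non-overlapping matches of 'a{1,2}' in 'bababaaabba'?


Pattern 'a{1,2}' matches between 1 and 2 consecutive a's (greedy).
String: 'bababaaabba'
Finding runs of a's and applying greedy matching:
  Run at pos 1: 'a' (length 1)
  Run at pos 3: 'a' (length 1)
  Run at pos 5: 'aaa' (length 3)
  Run at pos 10: 'a' (length 1)
Matches: ['a', 'a', 'aa', 'a', 'a']
Count: 5

5


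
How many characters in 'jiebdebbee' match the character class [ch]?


Character class [ch] matches any of: {c, h}
Scanning string 'jiebdebbee' character by character:
  pos 0: 'j' -> no
  pos 1: 'i' -> no
  pos 2: 'e' -> no
  pos 3: 'b' -> no
  pos 4: 'd' -> no
  pos 5: 'e' -> no
  pos 6: 'b' -> no
  pos 7: 'b' -> no
  pos 8: 'e' -> no
  pos 9: 'e' -> no
Total matches: 0

0


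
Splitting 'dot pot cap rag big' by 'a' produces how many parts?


Splitting by 'a' breaks the string at each occurrence of the separator.
Text: 'dot pot cap rag big'
Parts after split:
  Part 1: 'dot pot c'
  Part 2: 'p r'
  Part 3: 'g big'
Total parts: 3

3


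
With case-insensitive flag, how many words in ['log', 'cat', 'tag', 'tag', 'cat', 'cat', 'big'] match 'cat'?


Case-insensitive matching: compare each word's lowercase form to 'cat'.
  'log' -> lower='log' -> no
  'cat' -> lower='cat' -> MATCH
  'tag' -> lower='tag' -> no
  'tag' -> lower='tag' -> no
  'cat' -> lower='cat' -> MATCH
  'cat' -> lower='cat' -> MATCH
  'big' -> lower='big' -> no
Matches: ['cat', 'cat', 'cat']
Count: 3

3


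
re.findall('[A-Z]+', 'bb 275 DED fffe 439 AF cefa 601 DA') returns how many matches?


Pattern '[A-Z]+' finds one or more uppercase letters.
Text: 'bb 275 DED fffe 439 AF cefa 601 DA'
Scanning for matches:
  Match 1: 'DED'
  Match 2: 'AF'
  Match 3: 'DA'
Total matches: 3

3


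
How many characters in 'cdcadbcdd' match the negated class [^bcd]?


Negated class [^bcd] matches any char NOT in {b, c, d}
Scanning 'cdcadbcdd':
  pos 0: 'c' -> no (excluded)
  pos 1: 'd' -> no (excluded)
  pos 2: 'c' -> no (excluded)
  pos 3: 'a' -> MATCH
  pos 4: 'd' -> no (excluded)
  pos 5: 'b' -> no (excluded)
  pos 6: 'c' -> no (excluded)
  pos 7: 'd' -> no (excluded)
  pos 8: 'd' -> no (excluded)
Total matches: 1

1


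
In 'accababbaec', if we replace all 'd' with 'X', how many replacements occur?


re.sub('d', 'X', text) replaces every occurrence of 'd' with 'X'.
Text: 'accababbaec'
Scanning for 'd':
Total replacements: 0

0


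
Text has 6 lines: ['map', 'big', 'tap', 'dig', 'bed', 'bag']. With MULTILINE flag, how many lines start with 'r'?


With MULTILINE flag, ^ matches the start of each line.
Lines: ['map', 'big', 'tap', 'dig', 'bed', 'bag']
Checking which lines start with 'r':
  Line 1: 'map' -> no
  Line 2: 'big' -> no
  Line 3: 'tap' -> no
  Line 4: 'dig' -> no
  Line 5: 'bed' -> no
  Line 6: 'bag' -> no
Matching lines: []
Count: 0

0


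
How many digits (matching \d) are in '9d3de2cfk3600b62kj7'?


\d matches any digit 0-9.
Scanning '9d3de2cfk3600b62kj7':
  pos 0: '9' -> DIGIT
  pos 2: '3' -> DIGIT
  pos 5: '2' -> DIGIT
  pos 9: '3' -> DIGIT
  pos 10: '6' -> DIGIT
  pos 11: '0' -> DIGIT
  pos 12: '0' -> DIGIT
  pos 14: '6' -> DIGIT
  pos 15: '2' -> DIGIT
  pos 18: '7' -> DIGIT
Digits found: ['9', '3', '2', '3', '6', '0', '0', '6', '2', '7']
Total: 10

10


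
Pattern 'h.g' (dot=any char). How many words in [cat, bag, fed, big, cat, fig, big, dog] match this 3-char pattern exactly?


Pattern 'h.g' means: starts with 'h', any single char, ends with 'g'.
Checking each word (must be exactly 3 chars):
  'cat' (len=3): no
  'bag' (len=3): no
  'fed' (len=3): no
  'big' (len=3): no
  'cat' (len=3): no
  'fig' (len=3): no
  'big' (len=3): no
  'dog' (len=3): no
Matching words: []
Total: 0

0


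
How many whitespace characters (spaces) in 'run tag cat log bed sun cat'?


\s matches whitespace characters (spaces, tabs, etc.).
Text: 'run tag cat log bed sun cat'
This text has 7 words separated by spaces.
Number of spaces = number of words - 1 = 7 - 1 = 6

6


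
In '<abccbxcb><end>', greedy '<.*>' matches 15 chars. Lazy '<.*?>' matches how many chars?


Greedy '<.*>' tries to match as MUCH as possible.
Lazy '<.*?>' tries to match as LITTLE as possible.

String: '<abccbxcb><end>'
Greedy '<.*>' starts at first '<' and extends to the LAST '>': '<abccbxcb><end>' (15 chars)
Lazy '<.*?>' starts at first '<' and stops at the FIRST '>': '<abccbxcb>' (10 chars)

10


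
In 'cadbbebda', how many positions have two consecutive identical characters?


Looking for consecutive identical characters in 'cadbbebda':
  pos 0-1: 'c' vs 'a' -> different
  pos 1-2: 'a' vs 'd' -> different
  pos 2-3: 'd' vs 'b' -> different
  pos 3-4: 'b' vs 'b' -> MATCH ('bb')
  pos 4-5: 'b' vs 'e' -> different
  pos 5-6: 'e' vs 'b' -> different
  pos 6-7: 'b' vs 'd' -> different
  pos 7-8: 'd' vs 'a' -> different
Consecutive identical pairs: ['bb']
Count: 1

1


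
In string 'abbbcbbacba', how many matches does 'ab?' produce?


Pattern 'ab?' matches 'a' optionally followed by 'b'.
String: 'abbbcbbacba'
Scanning left to right for 'a' then checking next char:
  Match 1: 'ab' (a followed by b)
  Match 2: 'a' (a not followed by b)
  Match 3: 'a' (a not followed by b)
Total matches: 3

3


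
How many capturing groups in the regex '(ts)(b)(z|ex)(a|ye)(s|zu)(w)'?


To count capturing groups, count each '(' that starts a group.
Pattern: '(ts)(b)(z|ex)(a|ye)(s|zu)(w)'
Walking through the pattern:
  Position 0: '(' -> group #1
  Position 4: '(' -> group #2
  Position 7: '(' -> group #3
  Position 13: '(' -> group #4
  Position 19: '(' -> group #5
  Position 25: '(' -> group #6
Total capturing groups: 6

6


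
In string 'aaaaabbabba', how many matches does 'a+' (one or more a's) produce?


Pattern 'a+' matches one or more consecutive a's.
String: 'aaaaabbabba'
Scanning for runs of a:
  Match 1: 'aaaaa' (length 5)
  Match 2: 'a' (length 1)
  Match 3: 'a' (length 1)
Total matches: 3

3


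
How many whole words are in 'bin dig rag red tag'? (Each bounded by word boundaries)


Word boundaries (\b) mark the start/end of each word.
Text: 'bin dig rag red tag'
Splitting by whitespace:
  Word 1: 'bin'
  Word 2: 'dig'
  Word 3: 'rag'
  Word 4: 'red'
  Word 5: 'tag'
Total whole words: 5

5


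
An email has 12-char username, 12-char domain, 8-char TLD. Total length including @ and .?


An email address has format: username@domain.tld
Username length: 12
'@' character: 1
Domain length: 12
'.' character: 1
TLD length: 8
Total = 12 + 1 + 12 + 1 + 8 = 34

34


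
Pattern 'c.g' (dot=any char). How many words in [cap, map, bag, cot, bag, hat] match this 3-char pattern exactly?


Pattern 'c.g' means: starts with 'c', any single char, ends with 'g'.
Checking each word (must be exactly 3 chars):
  'cap' (len=3): no
  'map' (len=3): no
  'bag' (len=3): no
  'cot' (len=3): no
  'bag' (len=3): no
  'hat' (len=3): no
Matching words: []
Total: 0

0


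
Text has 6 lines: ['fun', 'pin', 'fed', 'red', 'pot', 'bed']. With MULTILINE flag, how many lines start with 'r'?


With MULTILINE flag, ^ matches the start of each line.
Lines: ['fun', 'pin', 'fed', 'red', 'pot', 'bed']
Checking which lines start with 'r':
  Line 1: 'fun' -> no
  Line 2: 'pin' -> no
  Line 3: 'fed' -> no
  Line 4: 'red' -> MATCH
  Line 5: 'pot' -> no
  Line 6: 'bed' -> no
Matching lines: ['red']
Count: 1

1


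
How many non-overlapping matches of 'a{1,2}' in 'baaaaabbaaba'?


Pattern 'a{1,2}' matches between 1 and 2 consecutive a's (greedy).
String: 'baaaaabbaaba'
Finding runs of a's and applying greedy matching:
  Run at pos 1: 'aaaaa' (length 5)
  Run at pos 8: 'aa' (length 2)
  Run at pos 11: 'a' (length 1)
Matches: ['aa', 'aa', 'a', 'aa', 'a']
Count: 5

5


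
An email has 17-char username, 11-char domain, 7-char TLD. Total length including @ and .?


An email address has format: username@domain.tld
Username length: 17
'@' character: 1
Domain length: 11
'.' character: 1
TLD length: 7
Total = 17 + 1 + 11 + 1 + 7 = 37

37


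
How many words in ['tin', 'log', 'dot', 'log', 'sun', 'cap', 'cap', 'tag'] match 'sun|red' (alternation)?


Alternation 'sun|red' matches either 'sun' or 'red'.
Checking each word:
  'tin' -> no
  'log' -> no
  'dot' -> no
  'log' -> no
  'sun' -> MATCH
  'cap' -> no
  'cap' -> no
  'tag' -> no
Matches: ['sun']
Count: 1

1


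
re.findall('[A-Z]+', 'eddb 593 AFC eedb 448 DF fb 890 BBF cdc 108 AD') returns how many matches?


Pattern '[A-Z]+' finds one or more uppercase letters.
Text: 'eddb 593 AFC eedb 448 DF fb 890 BBF cdc 108 AD'
Scanning for matches:
  Match 1: 'AFC'
  Match 2: 'DF'
  Match 3: 'BBF'
  Match 4: 'AD'
Total matches: 4

4


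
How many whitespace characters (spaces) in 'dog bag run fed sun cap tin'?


\s matches whitespace characters (spaces, tabs, etc.).
Text: 'dog bag run fed sun cap tin'
This text has 7 words separated by spaces.
Number of spaces = number of words - 1 = 7 - 1 = 6

6


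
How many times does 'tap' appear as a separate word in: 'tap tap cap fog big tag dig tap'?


Scanning each word for exact match 'tap':
  Word 1: 'tap' -> MATCH
  Word 2: 'tap' -> MATCH
  Word 3: 'cap' -> no
  Word 4: 'fog' -> no
  Word 5: 'big' -> no
  Word 6: 'tag' -> no
  Word 7: 'dig' -> no
  Word 8: 'tap' -> MATCH
Total matches: 3

3


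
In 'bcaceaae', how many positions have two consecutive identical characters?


Looking for consecutive identical characters in 'bcaceaae':
  pos 0-1: 'b' vs 'c' -> different
  pos 1-2: 'c' vs 'a' -> different
  pos 2-3: 'a' vs 'c' -> different
  pos 3-4: 'c' vs 'e' -> different
  pos 4-5: 'e' vs 'a' -> different
  pos 5-6: 'a' vs 'a' -> MATCH ('aa')
  pos 6-7: 'a' vs 'e' -> different
Consecutive identical pairs: ['aa']
Count: 1

1


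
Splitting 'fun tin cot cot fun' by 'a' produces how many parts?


Splitting by 'a' breaks the string at each occurrence of the separator.
Text: 'fun tin cot cot fun'
Parts after split:
  Part 1: 'fun tin cot cot fun'
Total parts: 1

1


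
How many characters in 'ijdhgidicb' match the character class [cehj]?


Character class [cehj] matches any of: {c, e, h, j}
Scanning string 'ijdhgidicb' character by character:
  pos 0: 'i' -> no
  pos 1: 'j' -> MATCH
  pos 2: 'd' -> no
  pos 3: 'h' -> MATCH
  pos 4: 'g' -> no
  pos 5: 'i' -> no
  pos 6: 'd' -> no
  pos 7: 'i' -> no
  pos 8: 'c' -> MATCH
  pos 9: 'b' -> no
Total matches: 3

3


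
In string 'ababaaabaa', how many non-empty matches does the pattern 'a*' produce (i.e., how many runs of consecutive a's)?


Pattern 'a*' matches zero or more a's. We want non-empty runs of consecutive a's.
String: 'ababaaabaa'
Walking through the string to find runs of a's:
  Run 1: positions 0-0 -> 'a'
  Run 2: positions 2-2 -> 'a'
  Run 3: positions 4-6 -> 'aaa'
  Run 4: positions 8-9 -> 'aa'
Non-empty runs found: ['a', 'a', 'aaa', 'aa']
Count: 4

4


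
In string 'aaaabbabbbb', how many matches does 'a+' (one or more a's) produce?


Pattern 'a+' matches one or more consecutive a's.
String: 'aaaabbabbbb'
Scanning for runs of a:
  Match 1: 'aaaa' (length 4)
  Match 2: 'a' (length 1)
Total matches: 2

2


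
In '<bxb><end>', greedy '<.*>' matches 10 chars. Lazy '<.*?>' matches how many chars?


Greedy '<.*>' tries to match as MUCH as possible.
Lazy '<.*?>' tries to match as LITTLE as possible.

String: '<bxb><end>'
Greedy '<.*>' starts at first '<' and extends to the LAST '>': '<bxb><end>' (10 chars)
Lazy '<.*?>' starts at first '<' and stops at the FIRST '>': '<bxb>' (5 chars)

5


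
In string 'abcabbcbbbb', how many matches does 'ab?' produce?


Pattern 'ab?' matches 'a' optionally followed by 'b'.
String: 'abcabbcbbbb'
Scanning left to right for 'a' then checking next char:
  Match 1: 'ab' (a followed by b)
  Match 2: 'ab' (a followed by b)
Total matches: 2

2


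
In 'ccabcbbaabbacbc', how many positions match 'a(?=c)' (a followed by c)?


Lookahead 'a(?=c)' matches 'a' only when followed by 'c'.
String: 'ccabcbbaabbacbc'
Checking each position where char is 'a':
  pos 2: 'a' -> no (next='b')
  pos 7: 'a' -> no (next='a')
  pos 8: 'a' -> no (next='b')
  pos 11: 'a' -> MATCH (next='c')
Matching positions: [11]
Count: 1

1


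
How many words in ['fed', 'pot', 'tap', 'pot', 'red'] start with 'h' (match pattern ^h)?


Pattern ^h anchors to start of word. Check which words begin with 'h':
  'fed' -> no
  'pot' -> no
  'tap' -> no
  'pot' -> no
  'red' -> no
Matching words: []
Count: 0

0


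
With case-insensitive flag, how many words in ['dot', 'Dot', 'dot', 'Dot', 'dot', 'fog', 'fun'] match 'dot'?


Case-insensitive matching: compare each word's lowercase form to 'dot'.
  'dot' -> lower='dot' -> MATCH
  'Dot' -> lower='dot' -> MATCH
  'dot' -> lower='dot' -> MATCH
  'Dot' -> lower='dot' -> MATCH
  'dot' -> lower='dot' -> MATCH
  'fog' -> lower='fog' -> no
  'fun' -> lower='fun' -> no
Matches: ['dot', 'Dot', 'dot', 'Dot', 'dot']
Count: 5

5


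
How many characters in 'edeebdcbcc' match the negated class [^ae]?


Negated class [^ae] matches any char NOT in {a, e}
Scanning 'edeebdcbcc':
  pos 0: 'e' -> no (excluded)
  pos 1: 'd' -> MATCH
  pos 2: 'e' -> no (excluded)
  pos 3: 'e' -> no (excluded)
  pos 4: 'b' -> MATCH
  pos 5: 'd' -> MATCH
  pos 6: 'c' -> MATCH
  pos 7: 'b' -> MATCH
  pos 8: 'c' -> MATCH
  pos 9: 'c' -> MATCH
Total matches: 7

7


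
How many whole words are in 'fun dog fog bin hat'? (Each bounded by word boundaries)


Word boundaries (\b) mark the start/end of each word.
Text: 'fun dog fog bin hat'
Splitting by whitespace:
  Word 1: 'fun'
  Word 2: 'dog'
  Word 3: 'fog'
  Word 4: 'bin'
  Word 5: 'hat'
Total whole words: 5

5


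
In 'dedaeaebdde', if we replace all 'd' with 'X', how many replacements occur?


re.sub('d', 'X', text) replaces every occurrence of 'd' with 'X'.
Text: 'dedaeaebdde'
Scanning for 'd':
  pos 0: 'd' -> replacement #1
  pos 2: 'd' -> replacement #2
  pos 8: 'd' -> replacement #3
  pos 9: 'd' -> replacement #4
Total replacements: 4

4


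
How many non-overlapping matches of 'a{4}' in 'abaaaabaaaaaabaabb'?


Pattern 'a{4}' matches exactly 4 consecutive a's (greedy, non-overlapping).
String: 'abaaaabaaaaaabaabb'
Scanning for runs of a's:
  Run at pos 0: 'a' (length 1) -> 0 match(es)
  Run at pos 2: 'aaaa' (length 4) -> 1 match(es)
  Run at pos 7: 'aaaaaa' (length 6) -> 1 match(es)
  Run at pos 14: 'aa' (length 2) -> 0 match(es)
Matches found: ['aaaa', 'aaaa']
Total: 2

2


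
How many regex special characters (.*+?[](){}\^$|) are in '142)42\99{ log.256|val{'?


Regex special characters are: . * + ? [ ] ( ) { } \ ^ $ |
Scanning '142)42\99{ log.256|val{':
  pos 3: ')' -> SPECIAL
  pos 6: '\' -> SPECIAL
  pos 9: '{' -> SPECIAL
  pos 14: '.' -> SPECIAL
  pos 18: '|' -> SPECIAL
  pos 22: '{' -> SPECIAL
Special chars found: [')', '\\', '{', '.', '|', '{']
Total: 6

6


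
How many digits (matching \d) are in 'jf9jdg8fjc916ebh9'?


\d matches any digit 0-9.
Scanning 'jf9jdg8fjc916ebh9':
  pos 2: '9' -> DIGIT
  pos 6: '8' -> DIGIT
  pos 10: '9' -> DIGIT
  pos 11: '1' -> DIGIT
  pos 12: '6' -> DIGIT
  pos 16: '9' -> DIGIT
Digits found: ['9', '8', '9', '1', '6', '9']
Total: 6

6


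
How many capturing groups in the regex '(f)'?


To count capturing groups, count each '(' that starts a group.
Pattern: '(f)'
Walking through the pattern:
  Position 0: '(' -> group #1
Total capturing groups: 1

1


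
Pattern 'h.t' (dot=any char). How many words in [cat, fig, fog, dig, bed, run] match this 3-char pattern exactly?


Pattern 'h.t' means: starts with 'h', any single char, ends with 't'.
Checking each word (must be exactly 3 chars):
  'cat' (len=3): no
  'fig' (len=3): no
  'fog' (len=3): no
  'dig' (len=3): no
  'bed' (len=3): no
  'run' (len=3): no
Matching words: []
Total: 0

0


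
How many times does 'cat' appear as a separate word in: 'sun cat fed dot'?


Scanning each word for exact match 'cat':
  Word 1: 'sun' -> no
  Word 2: 'cat' -> MATCH
  Word 3: 'fed' -> no
  Word 4: 'dot' -> no
Total matches: 1

1


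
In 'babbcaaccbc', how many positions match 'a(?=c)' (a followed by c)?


Lookahead 'a(?=c)' matches 'a' only when followed by 'c'.
String: 'babbcaaccbc'
Checking each position where char is 'a':
  pos 1: 'a' -> no (next='b')
  pos 5: 'a' -> no (next='a')
  pos 6: 'a' -> MATCH (next='c')
Matching positions: [6]
Count: 1

1


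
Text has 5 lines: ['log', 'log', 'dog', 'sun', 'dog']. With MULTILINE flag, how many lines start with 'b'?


With MULTILINE flag, ^ matches the start of each line.
Lines: ['log', 'log', 'dog', 'sun', 'dog']
Checking which lines start with 'b':
  Line 1: 'log' -> no
  Line 2: 'log' -> no
  Line 3: 'dog' -> no
  Line 4: 'sun' -> no
  Line 5: 'dog' -> no
Matching lines: []
Count: 0

0


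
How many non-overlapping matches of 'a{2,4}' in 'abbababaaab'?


Pattern 'a{2,4}' matches between 2 and 4 consecutive a's (greedy).
String: 'abbababaaab'
Finding runs of a's and applying greedy matching:
  Run at pos 0: 'a' (length 1)
  Run at pos 3: 'a' (length 1)
  Run at pos 5: 'a' (length 1)
  Run at pos 7: 'aaa' (length 3)
Matches: ['aaa']
Count: 1

1


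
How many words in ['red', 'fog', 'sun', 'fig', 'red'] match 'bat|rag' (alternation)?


Alternation 'bat|rag' matches either 'bat' or 'rag'.
Checking each word:
  'red' -> no
  'fog' -> no
  'sun' -> no
  'fig' -> no
  'red' -> no
Matches: []
Count: 0

0


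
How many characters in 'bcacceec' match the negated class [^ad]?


Negated class [^ad] matches any char NOT in {a, d}
Scanning 'bcacceec':
  pos 0: 'b' -> MATCH
  pos 1: 'c' -> MATCH
  pos 2: 'a' -> no (excluded)
  pos 3: 'c' -> MATCH
  pos 4: 'c' -> MATCH
  pos 5: 'e' -> MATCH
  pos 6: 'e' -> MATCH
  pos 7: 'c' -> MATCH
Total matches: 7

7


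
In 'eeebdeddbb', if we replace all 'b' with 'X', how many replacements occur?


re.sub('b', 'X', text) replaces every occurrence of 'b' with 'X'.
Text: 'eeebdeddbb'
Scanning for 'b':
  pos 3: 'b' -> replacement #1
  pos 8: 'b' -> replacement #2
  pos 9: 'b' -> replacement #3
Total replacements: 3

3


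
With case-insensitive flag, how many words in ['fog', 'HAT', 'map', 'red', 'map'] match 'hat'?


Case-insensitive matching: compare each word's lowercase form to 'hat'.
  'fog' -> lower='fog' -> no
  'HAT' -> lower='hat' -> MATCH
  'map' -> lower='map' -> no
  'red' -> lower='red' -> no
  'map' -> lower='map' -> no
Matches: ['HAT']
Count: 1

1


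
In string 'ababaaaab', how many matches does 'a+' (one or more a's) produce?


Pattern 'a+' matches one or more consecutive a's.
String: 'ababaaaab'
Scanning for runs of a:
  Match 1: 'a' (length 1)
  Match 2: 'a' (length 1)
  Match 3: 'aaaa' (length 4)
Total matches: 3

3


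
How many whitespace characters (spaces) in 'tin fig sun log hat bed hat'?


\s matches whitespace characters (spaces, tabs, etc.).
Text: 'tin fig sun log hat bed hat'
This text has 7 words separated by spaces.
Number of spaces = number of words - 1 = 7 - 1 = 6

6


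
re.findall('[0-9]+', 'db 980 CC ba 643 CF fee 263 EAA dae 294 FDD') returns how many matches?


Pattern '[0-9]+' finds one or more digits.
Text: 'db 980 CC ba 643 CF fee 263 EAA dae 294 FDD'
Scanning for matches:
  Match 1: '980'
  Match 2: '643'
  Match 3: '263'
  Match 4: '294'
Total matches: 4

4


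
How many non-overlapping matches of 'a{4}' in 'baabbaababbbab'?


Pattern 'a{4}' matches exactly 4 consecutive a's (greedy, non-overlapping).
String: 'baabbaababbbab'
Scanning for runs of a's:
  Run at pos 1: 'aa' (length 2) -> 0 match(es)
  Run at pos 5: 'aa' (length 2) -> 0 match(es)
  Run at pos 8: 'a' (length 1) -> 0 match(es)
  Run at pos 12: 'a' (length 1) -> 0 match(es)
Matches found: []
Total: 0

0


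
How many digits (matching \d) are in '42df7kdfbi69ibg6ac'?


\d matches any digit 0-9.
Scanning '42df7kdfbi69ibg6ac':
  pos 0: '4' -> DIGIT
  pos 1: '2' -> DIGIT
  pos 4: '7' -> DIGIT
  pos 10: '6' -> DIGIT
  pos 11: '9' -> DIGIT
  pos 15: '6' -> DIGIT
Digits found: ['4', '2', '7', '6', '9', '6']
Total: 6

6


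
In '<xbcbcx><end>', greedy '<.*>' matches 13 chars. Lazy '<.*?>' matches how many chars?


Greedy '<.*>' tries to match as MUCH as possible.
Lazy '<.*?>' tries to match as LITTLE as possible.

String: '<xbcbcx><end>'
Greedy '<.*>' starts at first '<' and extends to the LAST '>': '<xbcbcx><end>' (13 chars)
Lazy '<.*?>' starts at first '<' and stops at the FIRST '>': '<xbcbcx>' (8 chars)

8


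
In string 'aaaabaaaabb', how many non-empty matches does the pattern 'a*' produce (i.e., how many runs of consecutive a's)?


Pattern 'a*' matches zero or more a's. We want non-empty runs of consecutive a's.
String: 'aaaabaaaabb'
Walking through the string to find runs of a's:
  Run 1: positions 0-3 -> 'aaaa'
  Run 2: positions 5-8 -> 'aaaa'
Non-empty runs found: ['aaaa', 'aaaa']
Count: 2

2


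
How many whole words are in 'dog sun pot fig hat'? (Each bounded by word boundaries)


Word boundaries (\b) mark the start/end of each word.
Text: 'dog sun pot fig hat'
Splitting by whitespace:
  Word 1: 'dog'
  Word 2: 'sun'
  Word 3: 'pot'
  Word 4: 'fig'
  Word 5: 'hat'
Total whole words: 5

5


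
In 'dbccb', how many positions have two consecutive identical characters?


Looking for consecutive identical characters in 'dbccb':
  pos 0-1: 'd' vs 'b' -> different
  pos 1-2: 'b' vs 'c' -> different
  pos 2-3: 'c' vs 'c' -> MATCH ('cc')
  pos 3-4: 'c' vs 'b' -> different
Consecutive identical pairs: ['cc']
Count: 1

1


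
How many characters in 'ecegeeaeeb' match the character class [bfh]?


Character class [bfh] matches any of: {b, f, h}
Scanning string 'ecegeeaeeb' character by character:
  pos 0: 'e' -> no
  pos 1: 'c' -> no
  pos 2: 'e' -> no
  pos 3: 'g' -> no
  pos 4: 'e' -> no
  pos 5: 'e' -> no
  pos 6: 'a' -> no
  pos 7: 'e' -> no
  pos 8: 'e' -> no
  pos 9: 'b' -> MATCH
Total matches: 1

1


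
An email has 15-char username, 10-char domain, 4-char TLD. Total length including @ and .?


An email address has format: username@domain.tld
Username length: 15
'@' character: 1
Domain length: 10
'.' character: 1
TLD length: 4
Total = 15 + 1 + 10 + 1 + 4 = 31

31


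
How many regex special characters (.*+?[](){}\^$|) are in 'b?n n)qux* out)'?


Regex special characters are: . * + ? [ ] ( ) { } \ ^ $ |
Scanning 'b?n n)qux* out)':
  pos 1: '?' -> SPECIAL
  pos 5: ')' -> SPECIAL
  pos 9: '*' -> SPECIAL
  pos 14: ')' -> SPECIAL
Special chars found: ['?', ')', '*', ')']
Total: 4

4


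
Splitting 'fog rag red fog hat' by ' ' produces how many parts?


Splitting by ' ' breaks the string at each occurrence of the separator.
Text: 'fog rag red fog hat'
Parts after split:
  Part 1: 'fog'
  Part 2: 'rag'
  Part 3: 'red'
  Part 4: 'fog'
  Part 5: 'hat'
Total parts: 5

5
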